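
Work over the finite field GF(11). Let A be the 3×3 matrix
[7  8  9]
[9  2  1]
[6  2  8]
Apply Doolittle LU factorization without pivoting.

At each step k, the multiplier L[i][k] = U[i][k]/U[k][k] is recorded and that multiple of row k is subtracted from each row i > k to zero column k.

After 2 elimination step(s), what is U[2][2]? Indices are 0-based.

U[2][2] = 8

k=0: U[0][0]=7
  eliminate (1,0): mult=6, new row 1: (0, 9, 2); set L[1][0]=6
  eliminate (2,0): mult=4, new row 2: (0, 3, 5); set L[2][0]=4
k=1: U[1][1]=9
  eliminate (2,1): mult=4, new row 2: (0, 0, 8); set L[2][1]=4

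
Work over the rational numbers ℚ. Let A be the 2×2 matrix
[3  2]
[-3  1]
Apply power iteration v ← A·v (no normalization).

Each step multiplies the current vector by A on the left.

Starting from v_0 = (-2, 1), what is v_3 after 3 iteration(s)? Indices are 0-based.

v_3 = (44, 13)

v_0 = (-2, 1).
v_1 = A·v_0 = (-4, 7).
v_2 = A·v_1 = (2, 19).
v_3 = A·v_2 = (44, 13).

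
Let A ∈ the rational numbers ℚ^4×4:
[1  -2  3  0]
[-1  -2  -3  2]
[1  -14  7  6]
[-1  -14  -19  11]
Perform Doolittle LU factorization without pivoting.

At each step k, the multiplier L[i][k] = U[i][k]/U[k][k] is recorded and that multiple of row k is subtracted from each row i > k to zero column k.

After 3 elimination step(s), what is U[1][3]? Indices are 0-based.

Step 1: pivot at (0,0) is 1.
  row1 ← row1 − (-1)·row0  ⇒  L[1][0]=-1, U row1=(0, -4, 0, 2)
  row2 ← row2 − (1)·row0  ⇒  L[2][0]=1, U row2=(0, -12, 4, 6)
  row3 ← row3 − (-1)·row0  ⇒  L[3][0]=-1, U row3=(0, -16, -16, 11)
Step 2: pivot at (1,1) is -4.
  row2 ← row2 − (3)·row1  ⇒  L[2][1]=3, U row2=(0, 0, 4, 0)
  row3 ← row3 − (4)·row1  ⇒  L[3][1]=4, U row3=(0, 0, -16, 3)
Step 3: pivot at (2,2) is 4.
  row3 ← row3 − (-4)·row2  ⇒  L[3][2]=-4, U row3=(0, 0, 0, 3)

U[1][3] = 2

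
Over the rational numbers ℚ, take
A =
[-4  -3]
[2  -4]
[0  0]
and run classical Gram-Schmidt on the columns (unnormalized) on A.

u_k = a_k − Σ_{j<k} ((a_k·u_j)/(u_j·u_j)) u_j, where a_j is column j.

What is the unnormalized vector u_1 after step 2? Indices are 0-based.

Step 1: u_0 = a_0 = (-4, 2, 0).
Step 2: u_1 = a_1 − (1/5)·u_0 = (-11/5, -22/5, 0).

u_1 = (-11/5, -22/5, 0)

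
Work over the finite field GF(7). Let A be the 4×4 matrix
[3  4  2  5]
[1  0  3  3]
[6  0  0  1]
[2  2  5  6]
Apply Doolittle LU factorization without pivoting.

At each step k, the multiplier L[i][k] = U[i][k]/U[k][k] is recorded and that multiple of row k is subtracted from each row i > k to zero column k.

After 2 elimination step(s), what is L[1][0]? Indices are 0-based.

L[1][0] = 5

k=0: U[0][0]=3
  eliminate (1,0): mult=5, new row 1: (0, 1, 0, 6); set L[1][0]=5
  eliminate (2,0): mult=2, new row 2: (0, 6, 3, 5); set L[2][0]=2
  eliminate (3,0): mult=3, new row 3: (0, 4, 6, 5); set L[3][0]=3
k=1: U[1][1]=1
  eliminate (2,1): mult=6, new row 2: (0, 0, 3, 4); set L[2][1]=6
  eliminate (3,1): mult=4, new row 3: (0, 0, 6, 2); set L[3][1]=4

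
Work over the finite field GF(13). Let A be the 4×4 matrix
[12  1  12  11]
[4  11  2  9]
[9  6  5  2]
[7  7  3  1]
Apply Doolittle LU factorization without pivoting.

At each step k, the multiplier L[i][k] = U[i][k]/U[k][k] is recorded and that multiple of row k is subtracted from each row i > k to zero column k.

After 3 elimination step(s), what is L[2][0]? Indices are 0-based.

L[2][0] = 4

k=0: U[0][0]=12
  eliminate (1,0): mult=9, new row 1: (0, 2, 11, 1); set L[1][0]=9
  eliminate (2,0): mult=4, new row 2: (0, 2, 9, 10); set L[2][0]=4
  eliminate (3,0): mult=6, new row 3: (0, 1, 9, 0); set L[3][0]=6
k=1: U[1][1]=2
  eliminate (2,1): mult=1, new row 2: (0, 0, 11, 9); set L[2][1]=1
  eliminate (3,1): mult=7, new row 3: (0, 0, 10, 6); set L[3][1]=7
k=2: U[2][2]=11
  eliminate (3,2): mult=8, new row 3: (0, 0, 0, 12); set L[3][2]=8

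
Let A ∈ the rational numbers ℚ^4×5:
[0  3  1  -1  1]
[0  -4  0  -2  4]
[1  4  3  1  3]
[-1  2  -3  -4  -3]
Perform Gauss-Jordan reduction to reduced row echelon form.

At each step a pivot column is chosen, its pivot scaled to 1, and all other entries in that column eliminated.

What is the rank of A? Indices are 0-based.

step 1: exchange rows 0,2
step 1: normalize row 0 (÷1) = (1, 4, 3, 1, 3)
  row 3: subtract -1×row0 = (0, 6, 0, -3, 0)
step 2: normalize row 1 (÷-4) = (0, 1, 0, 1/2, -1)
  row 0: subtract 4×row1 = (1, 0, 3, -1, 7)
  row 2: subtract 3×row1 = (0, 0, 1, -5/2, 4)
  row 3: subtract 6×row1 = (0, 0, 0, -6, 6)
step 3: normalize row 2 (÷1) = (0, 0, 1, -5/2, 4)
  row 0: subtract 3×row2 = (1, 0, 0, 13/2, -5)
step 4: normalize row 3 (÷-6) = (0, 0, 0, 1, -1)
  row 0: subtract 13/2×row3 = (1, 0, 0, 0, 3/2)
  row 1: subtract 1/2×row3 = (0, 1, 0, 0, -1/2)
  row 2: subtract -5/2×row3 = (0, 0, 1, 0, 3/2)

rank = 4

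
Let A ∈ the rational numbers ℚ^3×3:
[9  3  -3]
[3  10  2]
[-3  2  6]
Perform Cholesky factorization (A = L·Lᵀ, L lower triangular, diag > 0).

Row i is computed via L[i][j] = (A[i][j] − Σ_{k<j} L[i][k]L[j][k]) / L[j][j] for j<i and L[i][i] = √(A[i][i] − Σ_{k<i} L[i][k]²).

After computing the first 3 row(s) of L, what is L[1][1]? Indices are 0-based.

L[1][1] = 3

Step 1: L[0][0] = √(9) = 3.
  L[1][0] = (3) / L[0][0] = 1.
Step 2: L[1][1] = √(9) = 3.
  L[2][0] = (-3) / L[0][0] = -1.
  L[2][1] = (3) / L[1][1] = 1.
Step 3: L[2][2] = √(4) = 2.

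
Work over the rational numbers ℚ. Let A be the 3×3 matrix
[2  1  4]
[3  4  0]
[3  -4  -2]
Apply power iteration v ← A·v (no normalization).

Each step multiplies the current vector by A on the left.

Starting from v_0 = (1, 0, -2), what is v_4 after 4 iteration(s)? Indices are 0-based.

v_4 = (421, -300, -902)

v_0 = (1, 0, -2).
v_1 = A·v_0 = (-6, 3, 7).
v_2 = A·v_1 = (19, -6, -44).
v_3 = A·v_2 = (-144, 33, 169).
v_4 = A·v_3 = (421, -300, -902).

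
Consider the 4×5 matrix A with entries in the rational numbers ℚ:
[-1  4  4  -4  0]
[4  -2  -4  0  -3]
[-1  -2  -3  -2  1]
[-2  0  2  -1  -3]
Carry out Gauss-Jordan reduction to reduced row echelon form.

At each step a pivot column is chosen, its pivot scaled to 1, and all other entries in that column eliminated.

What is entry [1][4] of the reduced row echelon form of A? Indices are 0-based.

pivot(0,0)=-1: scale R0 → (1, -4, -4, 4, 0)
  clear (1,0): R1 −= (4)R0 → (0, 14, 12, -16, -3)
  clear (2,0): R2 −= (-1)R0 → (0, -6, -7, 2, 1)
  clear (3,0): R3 −= (-2)R0 → (0, -8, -6, 7, -3)
pivot(1,1)=14: scale R1 → (0, 1, 6/7, -8/7, -3/14)
  clear (0,1): R0 −= (-4)R1 → (1, 0, -4/7, -4/7, -6/7)
  clear (2,1): R2 −= (-6)R1 → (0, 0, -13/7, -34/7, -2/7)
  clear (3,1): R3 −= (-8)R1 → (0, 0, 6/7, -15/7, -33/7)
pivot(2,2)=-13/7: scale R2 → (0, 0, 1, 34/13, 2/13)
  clear (0,2): R0 −= (-4/7)R2 → (1, 0, 0, 12/13, -10/13)
  clear (1,2): R1 −= (6/7)R2 → (0, 1, 0, -44/13, -9/26)
  clear (3,2): R3 −= (6/7)R2 → (0, 0, 0, -57/13, -63/13)
pivot(3,3)=-57/13: scale R3 → (0, 0, 0, 1, 21/19)
  clear (0,3): R0 −= (12/13)R3 → (1, 0, 0, 0, -34/19)
  clear (1,3): R1 −= (-44/13)R3 → (0, 1, 0, 0, 129/38)
  clear (2,3): R2 −= (34/13)R3 → (0, 0, 1, 0, -52/19)

M[1][4] = 129/38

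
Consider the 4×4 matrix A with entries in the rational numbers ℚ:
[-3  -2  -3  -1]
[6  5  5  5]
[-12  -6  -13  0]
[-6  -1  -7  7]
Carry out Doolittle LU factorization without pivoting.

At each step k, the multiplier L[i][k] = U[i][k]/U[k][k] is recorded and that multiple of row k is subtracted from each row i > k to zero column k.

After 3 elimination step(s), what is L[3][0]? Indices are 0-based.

[col 0] pivot -3
  R1 -= -2*R0 → (0, 1, -1, 3)  (L[1][0] := -2)
  R2 -= 4*R0 → (0, 2, -1, 4)  (L[2][0] := 4)
  R3 -= 2*R0 → (0, 3, -1, 9)  (L[3][0] := 2)
[col 1] pivot 1
  R2 -= 2*R1 → (0, 0, 1, -2)  (L[2][1] := 2)
  R3 -= 3*R1 → (0, 0, 2, 0)  (L[3][1] := 3)
[col 2] pivot 1
  R3 -= 2*R2 → (0, 0, 0, 4)  (L[3][2] := 2)

L[3][0] = 2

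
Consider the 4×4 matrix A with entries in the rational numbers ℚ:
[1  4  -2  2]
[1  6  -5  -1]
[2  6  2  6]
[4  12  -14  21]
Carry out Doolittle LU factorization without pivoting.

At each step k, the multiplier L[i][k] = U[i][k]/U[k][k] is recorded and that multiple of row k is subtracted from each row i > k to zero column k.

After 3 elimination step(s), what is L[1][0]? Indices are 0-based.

L[1][0] = 1

Step 1: pivot at (0,0) is 1.
  row1 ← row1 − (1)·row0  ⇒  L[1][0]=1, U row1=(0, 2, -3, -3)
  row2 ← row2 − (2)·row0  ⇒  L[2][0]=2, U row2=(0, -2, 6, 2)
  row3 ← row3 − (4)·row0  ⇒  L[3][0]=4, U row3=(0, -4, -6, 13)
Step 2: pivot at (1,1) is 2.
  row2 ← row2 − (-1)·row1  ⇒  L[2][1]=-1, U row2=(0, 0, 3, -1)
  row3 ← row3 − (-2)·row1  ⇒  L[3][1]=-2, U row3=(0, 0, -12, 7)
Step 3: pivot at (2,2) is 3.
  row3 ← row3 − (-4)·row2  ⇒  L[3][2]=-4, U row3=(0, 0, 0, 3)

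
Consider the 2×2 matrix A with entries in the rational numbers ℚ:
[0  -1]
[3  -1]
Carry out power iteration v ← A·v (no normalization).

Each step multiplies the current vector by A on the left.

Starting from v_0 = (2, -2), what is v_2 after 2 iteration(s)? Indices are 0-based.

v_0 = (2, -2).
v_1 = A·v_0 = (2, 8).
v_2 = A·v_1 = (-8, -2).

v_2 = (-8, -2)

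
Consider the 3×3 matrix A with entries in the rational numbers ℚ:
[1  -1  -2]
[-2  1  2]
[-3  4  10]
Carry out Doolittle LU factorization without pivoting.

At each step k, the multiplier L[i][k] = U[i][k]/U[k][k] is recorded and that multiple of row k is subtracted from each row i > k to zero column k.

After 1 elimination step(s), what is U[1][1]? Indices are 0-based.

U[1][1] = -1

Step 1: pivot at (0,0) is 1.
  row1 ← row1 − (-2)·row0  ⇒  L[1][0]=-2, U row1=(0, -1, -2)
  row2 ← row2 − (-3)·row0  ⇒  L[2][0]=-3, U row2=(0, 1, 4)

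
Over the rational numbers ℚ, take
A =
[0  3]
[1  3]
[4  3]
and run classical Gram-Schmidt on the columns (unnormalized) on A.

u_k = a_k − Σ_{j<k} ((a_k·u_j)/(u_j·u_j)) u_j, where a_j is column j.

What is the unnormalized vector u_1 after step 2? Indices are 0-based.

Step 1: u_0 = a_0 = (0, 1, 4).
Step 2: u_1 = a_1 − (15/17)·u_0 = (3, 36/17, -9/17).

u_1 = (3, 36/17, -9/17)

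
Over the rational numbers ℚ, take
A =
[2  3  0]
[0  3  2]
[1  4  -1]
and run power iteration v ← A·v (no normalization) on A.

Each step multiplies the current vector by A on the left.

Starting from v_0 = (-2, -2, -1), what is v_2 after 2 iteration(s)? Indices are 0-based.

v_0 = (-2, -2, -1).
v_1 = A·v_0 = (-10, -8, -9).
v_2 = A·v_1 = (-44, -42, -33).

v_2 = (-44, -42, -33)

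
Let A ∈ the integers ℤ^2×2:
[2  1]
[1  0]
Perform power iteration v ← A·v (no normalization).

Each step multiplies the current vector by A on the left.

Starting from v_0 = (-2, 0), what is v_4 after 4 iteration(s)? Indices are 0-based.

v_4 = (-58, -24)

v_0 = (-2, 0).
v_1 = A·v_0 = (-4, -2).
v_2 = A·v_1 = (-10, -4).
v_3 = A·v_2 = (-24, -10).
v_4 = A·v_3 = (-58, -24).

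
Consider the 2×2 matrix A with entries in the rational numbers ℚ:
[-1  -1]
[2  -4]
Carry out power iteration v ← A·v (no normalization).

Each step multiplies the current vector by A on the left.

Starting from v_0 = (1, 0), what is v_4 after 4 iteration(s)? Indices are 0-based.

v_4 = (-49, -130)

v_0 = (1, 0).
v_1 = A·v_0 = (-1, 2).
v_2 = A·v_1 = (-1, -10).
v_3 = A·v_2 = (11, 38).
v_4 = A·v_3 = (-49, -130).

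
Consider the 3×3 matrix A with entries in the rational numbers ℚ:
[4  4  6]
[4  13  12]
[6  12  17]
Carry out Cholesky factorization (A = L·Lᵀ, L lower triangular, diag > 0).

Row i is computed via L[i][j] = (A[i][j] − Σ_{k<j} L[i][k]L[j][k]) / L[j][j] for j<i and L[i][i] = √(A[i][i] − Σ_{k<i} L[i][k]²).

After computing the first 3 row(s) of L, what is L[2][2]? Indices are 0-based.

Step 1: L[0][0] = √(4) = 2.
  L[1][0] = (4) / L[0][0] = 2.
Step 2: L[1][1] = √(9) = 3.
  L[2][0] = (6) / L[0][0] = 3.
  L[2][1] = (6) / L[1][1] = 2.
Step 3: L[2][2] = √(4) = 2.

L[2][2] = 2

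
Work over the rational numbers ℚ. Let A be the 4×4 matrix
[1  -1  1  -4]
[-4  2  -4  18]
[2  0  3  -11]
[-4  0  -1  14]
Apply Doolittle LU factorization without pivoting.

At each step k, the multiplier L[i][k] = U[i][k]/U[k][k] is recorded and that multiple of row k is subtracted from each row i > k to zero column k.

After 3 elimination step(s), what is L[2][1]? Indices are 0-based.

Step 1: pivot at (0,0) is 1.
  row1 ← row1 − (-4)·row0  ⇒  L[1][0]=-4, U row1=(0, -2, 0, 2)
  row2 ← row2 − (2)·row0  ⇒  L[2][0]=2, U row2=(0, 2, 1, -3)
  row3 ← row3 − (-4)·row0  ⇒  L[3][0]=-4, U row3=(0, -4, 3, -2)
Step 2: pivot at (1,1) is -2.
  row2 ← row2 − (-1)·row1  ⇒  L[2][1]=-1, U row2=(0, 0, 1, -1)
  row3 ← row3 − (2)·row1  ⇒  L[3][1]=2, U row3=(0, 0, 3, -6)
Step 3: pivot at (2,2) is 1.
  row3 ← row3 − (3)·row2  ⇒  L[3][2]=3, U row3=(0, 0, 0, -3)

L[2][1] = -1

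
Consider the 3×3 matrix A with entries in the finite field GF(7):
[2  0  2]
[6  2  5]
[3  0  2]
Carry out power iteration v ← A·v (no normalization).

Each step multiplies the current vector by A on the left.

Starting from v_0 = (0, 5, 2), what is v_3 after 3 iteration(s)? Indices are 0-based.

v_0 = (0, 5, 2).
v_1 = A·v_0 = (4, 6, 4).
v_2 = A·v_1 = (2, 0, 6).
v_3 = A·v_2 = (2, 0, 4).

v_3 = (2, 0, 4)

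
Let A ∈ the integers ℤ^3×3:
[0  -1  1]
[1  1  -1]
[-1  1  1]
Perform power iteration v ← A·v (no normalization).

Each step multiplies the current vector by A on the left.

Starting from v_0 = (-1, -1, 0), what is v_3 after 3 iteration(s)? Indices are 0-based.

v_3 = (-2, 4, -6)

v_0 = (-1, -1, 0).
v_1 = A·v_0 = (1, -2, 0).
v_2 = A·v_1 = (2, -1, -3).
v_3 = A·v_2 = (-2, 4, -6).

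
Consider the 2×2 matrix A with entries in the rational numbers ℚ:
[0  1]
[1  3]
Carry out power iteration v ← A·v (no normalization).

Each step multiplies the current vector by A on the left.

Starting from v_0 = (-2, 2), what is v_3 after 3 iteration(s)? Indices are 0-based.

v_3 = (14, 46)

v_0 = (-2, 2).
v_1 = A·v_0 = (2, 4).
v_2 = A·v_1 = (4, 14).
v_3 = A·v_2 = (14, 46).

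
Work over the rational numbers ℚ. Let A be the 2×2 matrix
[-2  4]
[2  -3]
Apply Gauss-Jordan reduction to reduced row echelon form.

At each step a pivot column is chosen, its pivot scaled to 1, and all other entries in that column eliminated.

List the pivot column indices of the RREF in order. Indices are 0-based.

pivot(0,0)=-2: scale R0 → (1, -2)
  clear (1,0): R1 −= (2)R0 → (0, 1)
pivot(1,1)=1: scale R1 → (0, 1)
  clear (0,1): R0 −= (-2)R1 → (1, 0)

pivot columns: 0, 1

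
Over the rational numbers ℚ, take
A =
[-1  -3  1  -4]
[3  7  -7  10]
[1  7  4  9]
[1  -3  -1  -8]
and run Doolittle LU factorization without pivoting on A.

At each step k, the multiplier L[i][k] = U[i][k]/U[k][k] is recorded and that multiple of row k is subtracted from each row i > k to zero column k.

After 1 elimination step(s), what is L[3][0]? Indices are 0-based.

[col 0] pivot -1
  R1 -= -3*R0 → (0, -2, -4, -2)  (L[1][0] := -3)
  R2 -= -1*R0 → (0, 4, 5, 5)  (L[2][0] := -1)
  R3 -= -1*R0 → (0, -6, 0, -12)  (L[3][0] := -1)

L[3][0] = -1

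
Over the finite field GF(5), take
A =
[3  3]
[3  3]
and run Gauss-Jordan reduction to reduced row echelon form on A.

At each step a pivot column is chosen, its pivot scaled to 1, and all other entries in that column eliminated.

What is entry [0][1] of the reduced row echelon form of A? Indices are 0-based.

M[0][1] = 1

step 1: normalize row 0 (÷3) = (1, 1)
  row 1: subtract 3×row0 = (0, 0)
skip col 1 (zero from row 1)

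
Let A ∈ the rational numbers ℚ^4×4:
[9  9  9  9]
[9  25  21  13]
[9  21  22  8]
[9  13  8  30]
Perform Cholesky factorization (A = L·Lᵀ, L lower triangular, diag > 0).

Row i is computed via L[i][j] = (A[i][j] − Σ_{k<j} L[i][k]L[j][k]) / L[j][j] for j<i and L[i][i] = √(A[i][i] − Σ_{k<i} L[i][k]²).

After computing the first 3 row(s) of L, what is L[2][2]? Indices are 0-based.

Step 1: L[0][0] = √(9) = 3.
  L[1][0] = (9) / L[0][0] = 3.
Step 2: L[1][1] = √(16) = 4.
  L[2][0] = (9) / L[0][0] = 3.
  L[2][1] = (12) / L[1][1] = 3.
Step 3: L[2][2] = √(4) = 2.

L[2][2] = 2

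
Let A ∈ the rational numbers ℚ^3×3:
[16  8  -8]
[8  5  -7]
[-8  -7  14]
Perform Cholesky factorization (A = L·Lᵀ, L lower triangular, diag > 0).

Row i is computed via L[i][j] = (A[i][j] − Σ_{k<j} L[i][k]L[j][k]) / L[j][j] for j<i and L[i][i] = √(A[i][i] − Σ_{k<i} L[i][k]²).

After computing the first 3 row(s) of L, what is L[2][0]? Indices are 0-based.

Step 1: L[0][0] = √(16) = 4.
  L[1][0] = (8) / L[0][0] = 2.
Step 2: L[1][1] = √(1) = 1.
  L[2][0] = (-8) / L[0][0] = -2.
  L[2][1] = (-3) / L[1][1] = -3.
Step 3: L[2][2] = √(1) = 1.

L[2][0] = -2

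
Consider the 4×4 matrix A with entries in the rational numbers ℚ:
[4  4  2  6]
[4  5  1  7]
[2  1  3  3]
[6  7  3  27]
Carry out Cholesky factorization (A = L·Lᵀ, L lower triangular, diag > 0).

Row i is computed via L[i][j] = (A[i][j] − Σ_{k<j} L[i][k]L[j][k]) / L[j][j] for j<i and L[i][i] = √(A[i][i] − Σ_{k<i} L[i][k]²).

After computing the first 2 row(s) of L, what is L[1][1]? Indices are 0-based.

L[1][1] = 1

Step 1: L[0][0] = √(4) = 2.
  L[1][0] = (4) / L[0][0] = 2.
Step 2: L[1][1] = √(1) = 1.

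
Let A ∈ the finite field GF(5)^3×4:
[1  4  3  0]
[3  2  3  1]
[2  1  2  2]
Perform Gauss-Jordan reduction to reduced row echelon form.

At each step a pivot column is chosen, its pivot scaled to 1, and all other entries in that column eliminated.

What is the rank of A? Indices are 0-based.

pivot(0,0)=1: scale R0 → (1, 4, 3, 0)
  clear (1,0): R1 −= (3)R0 → (0, 0, 4, 1)
  clear (2,0): R2 −= (2)R0 → (0, 3, 1, 2)
pivot(1,1): swap R1↔R2
pivot(1,1)=3: scale R1 → (0, 1, 2, 4)
  clear (0,1): R0 −= (4)R1 → (1, 0, 0, 4)
pivot(2,2)=4: scale R2 → (0, 0, 1, 4)
  clear (1,2): R1 −= (2)R2 → (0, 1, 0, 1)

rank = 3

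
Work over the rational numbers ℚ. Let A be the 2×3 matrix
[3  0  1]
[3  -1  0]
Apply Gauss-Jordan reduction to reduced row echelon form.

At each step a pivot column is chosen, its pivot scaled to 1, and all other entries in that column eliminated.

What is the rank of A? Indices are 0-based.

[1] R0 /= 3  ⇒  (1, 0, 1/3)
     R1 -= 3·R0  ⇒  (0, -1, -1)
[2] R1 /= -1  ⇒  (0, 1, 1)

rank = 2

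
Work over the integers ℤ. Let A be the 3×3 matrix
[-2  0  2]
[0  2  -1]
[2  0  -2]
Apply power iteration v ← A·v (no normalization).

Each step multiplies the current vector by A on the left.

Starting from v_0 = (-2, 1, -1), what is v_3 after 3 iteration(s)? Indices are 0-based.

v_0 = (-2, 1, -1).
v_1 = A·v_0 = (2, 3, -2).
v_2 = A·v_1 = (-8, 8, 8).
v_3 = A·v_2 = (32, 8, -32).

v_3 = (32, 8, -32)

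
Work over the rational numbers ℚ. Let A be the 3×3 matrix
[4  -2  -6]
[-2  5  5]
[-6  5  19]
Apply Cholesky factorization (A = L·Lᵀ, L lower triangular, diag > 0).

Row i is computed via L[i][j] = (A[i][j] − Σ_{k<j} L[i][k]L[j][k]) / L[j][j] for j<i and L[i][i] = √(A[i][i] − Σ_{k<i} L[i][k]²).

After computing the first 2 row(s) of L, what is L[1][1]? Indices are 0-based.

Step 1: L[0][0] = √(4) = 2.
  L[1][0] = (-2) / L[0][0] = -1.
Step 2: L[1][1] = √(4) = 2.

L[1][1] = 2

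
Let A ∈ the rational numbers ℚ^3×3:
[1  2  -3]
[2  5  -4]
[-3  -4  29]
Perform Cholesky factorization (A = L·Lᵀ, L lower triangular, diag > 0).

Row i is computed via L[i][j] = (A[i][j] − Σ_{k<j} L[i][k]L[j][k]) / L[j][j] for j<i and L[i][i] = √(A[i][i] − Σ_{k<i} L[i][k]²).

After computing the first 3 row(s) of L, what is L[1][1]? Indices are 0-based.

Step 1: L[0][0] = √(1) = 1.
  L[1][0] = (2) / L[0][0] = 2.
Step 2: L[1][1] = √(1) = 1.
  L[2][0] = (-3) / L[0][0] = -3.
  L[2][1] = (2) / L[1][1] = 2.
Step 3: L[2][2] = √(16) = 4.

L[1][1] = 1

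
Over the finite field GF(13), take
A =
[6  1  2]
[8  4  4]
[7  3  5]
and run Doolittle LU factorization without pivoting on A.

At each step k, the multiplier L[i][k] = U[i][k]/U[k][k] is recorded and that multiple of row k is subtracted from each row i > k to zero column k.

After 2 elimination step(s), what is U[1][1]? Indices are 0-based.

U[1][1] = 7

Step 1: pivot at (0,0) is 6.
  row1 ← row1 − (10)·row0  ⇒  L[1][0]=10, U row1=(0, 7, 10)
  row2 ← row2 − (12)·row0  ⇒  L[2][0]=12, U row2=(0, 4, 7)
Step 2: pivot at (1,1) is 7.
  row2 ← row2 − (8)·row1  ⇒  L[2][1]=8, U row2=(0, 0, 5)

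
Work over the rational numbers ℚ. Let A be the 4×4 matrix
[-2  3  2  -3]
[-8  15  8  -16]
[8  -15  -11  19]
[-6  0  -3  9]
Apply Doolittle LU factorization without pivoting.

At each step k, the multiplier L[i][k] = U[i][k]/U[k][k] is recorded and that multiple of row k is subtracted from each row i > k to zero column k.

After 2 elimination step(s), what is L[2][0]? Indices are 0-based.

L[2][0] = -4

Step 1: pivot at (0,0) is -2.
  row1 ← row1 − (4)·row0  ⇒  L[1][0]=4, U row1=(0, 3, 0, -4)
  row2 ← row2 − (-4)·row0  ⇒  L[2][0]=-4, U row2=(0, -3, -3, 7)
  row3 ← row3 − (3)·row0  ⇒  L[3][0]=3, U row3=(0, -9, -9, 18)
Step 2: pivot at (1,1) is 3.
  row2 ← row2 − (-1)·row1  ⇒  L[2][1]=-1, U row2=(0, 0, -3, 3)
  row3 ← row3 − (-3)·row1  ⇒  L[3][1]=-3, U row3=(0, 0, -9, 6)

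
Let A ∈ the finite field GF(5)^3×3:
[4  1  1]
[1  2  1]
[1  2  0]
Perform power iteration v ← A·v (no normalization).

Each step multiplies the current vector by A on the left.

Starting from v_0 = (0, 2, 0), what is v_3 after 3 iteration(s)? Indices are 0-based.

v_0 = (0, 2, 0).
v_1 = A·v_0 = (2, 4, 4).
v_2 = A·v_1 = (1, 4, 0).
v_3 = A·v_2 = (3, 4, 4).

v_3 = (3, 4, 4)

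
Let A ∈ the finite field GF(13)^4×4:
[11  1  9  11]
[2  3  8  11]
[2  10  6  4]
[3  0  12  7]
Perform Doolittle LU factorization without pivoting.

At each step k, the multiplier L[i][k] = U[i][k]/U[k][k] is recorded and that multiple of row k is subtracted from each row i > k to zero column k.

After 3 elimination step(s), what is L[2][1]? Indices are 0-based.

Step 1: pivot at (0,0) is 11.
  row1 ← row1 − (12)·row0  ⇒  L[1][0]=12, U row1=(0, 4, 4, 9)
  row2 ← row2 − (12)·row0  ⇒  L[2][0]=12, U row2=(0, 11, 2, 2)
  row3 ← row3 − (5)·row0  ⇒  L[3][0]=5, U row3=(0, 8, 6, 4)
Step 2: pivot at (1,1) is 4.
  row2 ← row2 − (6)·row1  ⇒  L[2][1]=6, U row2=(0, 0, 4, 0)
  row3 ← row3 − (2)·row1  ⇒  L[3][1]=2, U row3=(0, 0, 11, 12)
Step 3: pivot at (2,2) is 4.
  row3 ← row3 − (6)·row2  ⇒  L[3][2]=6, U row3=(0, 0, 0, 12)

L[2][1] = 6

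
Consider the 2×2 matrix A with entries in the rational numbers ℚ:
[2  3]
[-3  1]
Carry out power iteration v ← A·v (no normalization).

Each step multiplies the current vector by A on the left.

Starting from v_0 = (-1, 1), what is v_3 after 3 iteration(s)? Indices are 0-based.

v_3 = (31, -41)

v_0 = (-1, 1).
v_1 = A·v_0 = (1, 4).
v_2 = A·v_1 = (14, 1).
v_3 = A·v_2 = (31, -41).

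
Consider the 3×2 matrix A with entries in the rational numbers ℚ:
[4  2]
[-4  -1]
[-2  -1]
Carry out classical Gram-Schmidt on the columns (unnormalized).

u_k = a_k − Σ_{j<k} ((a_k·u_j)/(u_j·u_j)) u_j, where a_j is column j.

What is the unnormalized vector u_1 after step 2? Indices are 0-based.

u_1 = (4/9, 5/9, -2/9)

Step 1: u_0 = a_0 = (4, -4, -2).
Step 2: u_1 = a_1 − (7/18)·u_0 = (4/9, 5/9, -2/9).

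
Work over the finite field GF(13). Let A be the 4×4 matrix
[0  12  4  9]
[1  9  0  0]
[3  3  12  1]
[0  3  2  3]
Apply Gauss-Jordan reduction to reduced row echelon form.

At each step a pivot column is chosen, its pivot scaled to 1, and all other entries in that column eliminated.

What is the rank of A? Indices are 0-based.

pivot(0,0): swap R0↔R1
pivot(0,0)=1: scale R0 → (1, 9, 0, 0)
  clear (2,0): R2 −= (3)R0 → (0, 2, 12, 1)
pivot(1,1)=12: scale R1 → (0, 1, 9, 4)
  clear (0,1): R0 −= (9)R1 → (1, 0, 10, 3)
  clear (2,1): R2 −= (2)R1 → (0, 0, 7, 6)
  clear (3,1): R3 −= (3)R1 → (0, 0, 1, 4)
pivot(2,2)=7: scale R2 → (0, 0, 1, 12)
  clear (0,2): R0 −= (10)R2 → (1, 0, 0, 0)
  clear (1,2): R1 −= (9)R2 → (0, 1, 0, 0)
  clear (3,2): R3 −= (1)R2 → (0, 0, 0, 5)
pivot(3,3)=5: scale R3 → (0, 0, 0, 1)
  clear (2,3): R2 −= (12)R3 → (0, 0, 1, 0)

rank = 4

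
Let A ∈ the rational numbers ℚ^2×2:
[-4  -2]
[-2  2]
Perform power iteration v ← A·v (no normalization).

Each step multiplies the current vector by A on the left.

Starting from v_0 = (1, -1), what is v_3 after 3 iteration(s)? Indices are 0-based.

v_0 = (1, -1).
v_1 = A·v_0 = (-2, -4).
v_2 = A·v_1 = (16, -4).
v_3 = A·v_2 = (-56, -40).

v_3 = (-56, -40)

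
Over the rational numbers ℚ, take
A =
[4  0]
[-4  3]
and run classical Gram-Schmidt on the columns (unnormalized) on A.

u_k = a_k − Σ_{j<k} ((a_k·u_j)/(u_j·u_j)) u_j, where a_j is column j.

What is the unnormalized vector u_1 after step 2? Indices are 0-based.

Step 1: u_0 = a_0 = (4, -4).
Step 2: u_1 = a_1 − (-3/8)·u_0 = (3/2, 3/2).

u_1 = (3/2, 3/2)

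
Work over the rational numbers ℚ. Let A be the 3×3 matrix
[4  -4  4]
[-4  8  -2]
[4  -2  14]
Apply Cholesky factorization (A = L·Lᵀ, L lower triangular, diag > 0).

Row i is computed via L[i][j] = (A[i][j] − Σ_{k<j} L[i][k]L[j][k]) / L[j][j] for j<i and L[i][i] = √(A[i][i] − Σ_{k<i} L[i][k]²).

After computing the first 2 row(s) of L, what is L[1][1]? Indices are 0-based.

L[1][1] = 2

Step 1: L[0][0] = √(4) = 2.
  L[1][0] = (-4) / L[0][0] = -2.
Step 2: L[1][1] = √(4) = 2.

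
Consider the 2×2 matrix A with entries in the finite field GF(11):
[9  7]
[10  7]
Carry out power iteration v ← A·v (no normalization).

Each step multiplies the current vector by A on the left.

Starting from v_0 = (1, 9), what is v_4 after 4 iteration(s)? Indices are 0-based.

v_4 = (8, 4)

v_0 = (1, 9).
v_1 = A·v_0 = (6, 7).
v_2 = A·v_1 = (4, 10).
v_3 = A·v_2 = (7, 0).
v_4 = A·v_3 = (8, 4).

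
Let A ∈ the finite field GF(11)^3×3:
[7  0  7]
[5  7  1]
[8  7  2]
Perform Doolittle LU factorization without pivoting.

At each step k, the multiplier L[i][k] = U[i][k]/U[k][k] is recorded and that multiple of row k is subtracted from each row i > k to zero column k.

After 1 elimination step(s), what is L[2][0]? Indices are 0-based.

L[2][0] = 9

Step 1: pivot at (0,0) is 7.
  row1 ← row1 − (7)·row0  ⇒  L[1][0]=7, U row1=(0, 7, 7)
  row2 ← row2 − (9)·row0  ⇒  L[2][0]=9, U row2=(0, 7, 5)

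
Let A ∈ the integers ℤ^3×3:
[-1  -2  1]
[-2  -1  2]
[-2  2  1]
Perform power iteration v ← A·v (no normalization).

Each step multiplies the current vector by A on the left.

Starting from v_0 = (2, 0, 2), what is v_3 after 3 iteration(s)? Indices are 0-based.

v_3 = (8, 4, -6)

v_0 = (2, 0, 2).
v_1 = A·v_0 = (0, 0, -2).
v_2 = A·v_1 = (-2, -4, -2).
v_3 = A·v_2 = (8, 4, -6).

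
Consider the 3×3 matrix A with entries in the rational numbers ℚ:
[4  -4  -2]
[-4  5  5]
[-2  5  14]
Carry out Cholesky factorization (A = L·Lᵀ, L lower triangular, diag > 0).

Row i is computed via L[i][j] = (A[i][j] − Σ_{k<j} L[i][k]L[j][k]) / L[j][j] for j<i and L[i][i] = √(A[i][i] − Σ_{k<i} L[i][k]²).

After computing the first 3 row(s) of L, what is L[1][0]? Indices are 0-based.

L[1][0] = -2

Step 1: L[0][0] = √(4) = 2.
  L[1][0] = (-4) / L[0][0] = -2.
Step 2: L[1][1] = √(1) = 1.
  L[2][0] = (-2) / L[0][0] = -1.
  L[2][1] = (3) / L[1][1] = 3.
Step 3: L[2][2] = √(4) = 2.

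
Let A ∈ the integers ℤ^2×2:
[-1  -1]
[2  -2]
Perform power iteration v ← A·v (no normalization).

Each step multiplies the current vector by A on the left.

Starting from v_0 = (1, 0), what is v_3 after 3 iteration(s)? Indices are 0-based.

v_0 = (1, 0).
v_1 = A·v_0 = (-1, 2).
v_2 = A·v_1 = (-1, -6).
v_3 = A·v_2 = (7, 10).

v_3 = (7, 10)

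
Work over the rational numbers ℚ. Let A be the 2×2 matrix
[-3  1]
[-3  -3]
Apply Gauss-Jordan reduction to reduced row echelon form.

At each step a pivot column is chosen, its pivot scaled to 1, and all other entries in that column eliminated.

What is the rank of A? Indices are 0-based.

step 1: normalize row 0 (÷-3) = (1, -1/3)
  row 1: subtract -3×row0 = (0, -4)
step 2: normalize row 1 (÷-4) = (0, 1)
  row 0: subtract -1/3×row1 = (1, 0)

rank = 2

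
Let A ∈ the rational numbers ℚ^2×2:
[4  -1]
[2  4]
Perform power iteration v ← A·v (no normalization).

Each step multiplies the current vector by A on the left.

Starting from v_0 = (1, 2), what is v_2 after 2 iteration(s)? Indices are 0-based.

v_2 = (-2, 44)

v_0 = (1, 2).
v_1 = A·v_0 = (2, 10).
v_2 = A·v_1 = (-2, 44).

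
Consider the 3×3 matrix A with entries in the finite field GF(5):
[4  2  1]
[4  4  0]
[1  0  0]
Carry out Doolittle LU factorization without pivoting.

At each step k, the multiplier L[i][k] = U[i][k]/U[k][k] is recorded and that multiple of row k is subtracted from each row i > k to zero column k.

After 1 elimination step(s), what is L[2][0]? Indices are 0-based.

[col 0] pivot 4
  R1 -= 1*R0 → (0, 2, 4)  (L[1][0] := 1)
  R2 -= 4*R0 → (0, 2, 1)  (L[2][0] := 4)

L[2][0] = 4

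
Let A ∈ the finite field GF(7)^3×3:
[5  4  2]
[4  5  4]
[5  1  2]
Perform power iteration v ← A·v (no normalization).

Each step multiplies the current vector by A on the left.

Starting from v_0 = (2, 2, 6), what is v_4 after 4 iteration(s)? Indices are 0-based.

v_0 = (2, 2, 6).
v_1 = A·v_0 = (2, 0, 3).
v_2 = A·v_1 = (2, 6, 2).
v_3 = A·v_2 = (3, 4, 6).
v_4 = A·v_3 = (1, 0, 3).

v_4 = (1, 0, 3)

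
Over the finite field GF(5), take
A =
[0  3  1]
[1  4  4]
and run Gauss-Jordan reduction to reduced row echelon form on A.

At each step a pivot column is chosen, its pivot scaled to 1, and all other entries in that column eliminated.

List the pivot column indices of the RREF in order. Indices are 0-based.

pivot(0,0): swap R0↔R1
pivot(0,0)=1: scale R0 → (1, 4, 4)
pivot(1,1)=3: scale R1 → (0, 1, 2)
  clear (0,1): R0 −= (4)R1 → (1, 0, 1)

pivot columns: 0, 1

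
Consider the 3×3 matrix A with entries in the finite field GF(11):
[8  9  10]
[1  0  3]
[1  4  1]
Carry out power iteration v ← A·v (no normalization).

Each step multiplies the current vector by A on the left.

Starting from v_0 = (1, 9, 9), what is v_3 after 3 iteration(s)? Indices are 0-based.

v_0 = (1, 9, 9).
v_1 = A·v_0 = (3, 6, 2).
v_2 = A·v_1 = (10, 9, 7).
v_3 = A·v_2 = (0, 9, 9).

v_3 = (0, 9, 9)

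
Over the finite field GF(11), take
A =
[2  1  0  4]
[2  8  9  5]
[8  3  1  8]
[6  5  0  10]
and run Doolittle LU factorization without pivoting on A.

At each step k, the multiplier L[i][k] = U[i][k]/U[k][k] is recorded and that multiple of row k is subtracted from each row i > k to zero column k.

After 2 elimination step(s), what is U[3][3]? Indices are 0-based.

U[3][3] = 4

k=0: U[0][0]=2
  eliminate (1,0): mult=1, new row 1: (0, 7, 9, 1); set L[1][0]=1
  eliminate (2,0): mult=4, new row 2: (0, 10, 1, 3); set L[2][0]=4
  eliminate (3,0): mult=3, new row 3: (0, 2, 0, 9); set L[3][0]=3
k=1: U[1][1]=7
  eliminate (2,1): mult=3, new row 2: (0, 0, 7, 0); set L[2][1]=3
  eliminate (3,1): mult=5, new row 3: (0, 0, 10, 4); set L[3][1]=5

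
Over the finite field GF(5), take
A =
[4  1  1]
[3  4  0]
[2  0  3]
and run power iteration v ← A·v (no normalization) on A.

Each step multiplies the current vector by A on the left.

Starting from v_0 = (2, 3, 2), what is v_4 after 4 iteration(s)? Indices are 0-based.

v_0 = (2, 3, 2).
v_1 = A·v_0 = (3, 3, 0).
v_2 = A·v_1 = (0, 1, 1).
v_3 = A·v_2 = (2, 4, 3).
v_4 = A·v_3 = (0, 2, 3).

v_4 = (0, 2, 3)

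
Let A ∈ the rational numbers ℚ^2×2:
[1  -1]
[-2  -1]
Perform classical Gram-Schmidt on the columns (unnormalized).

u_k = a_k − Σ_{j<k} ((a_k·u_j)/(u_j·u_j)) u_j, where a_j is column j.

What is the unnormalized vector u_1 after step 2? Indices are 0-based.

Step 1: u_0 = a_0 = (1, -2).
Step 2: u_1 = a_1 − (1/5)·u_0 = (-6/5, -3/5).

u_1 = (-6/5, -3/5)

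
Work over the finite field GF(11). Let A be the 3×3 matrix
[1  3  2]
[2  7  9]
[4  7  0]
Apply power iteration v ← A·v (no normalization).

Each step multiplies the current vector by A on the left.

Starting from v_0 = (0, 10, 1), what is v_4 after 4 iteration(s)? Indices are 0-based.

v_4 = (10, 3, 0)

v_0 = (0, 10, 1).
v_1 = A·v_0 = (10, 2, 4).
v_2 = A·v_1 = (2, 4, 10).
v_3 = A·v_2 = (1, 1, 3).
v_4 = A·v_3 = (10, 3, 0).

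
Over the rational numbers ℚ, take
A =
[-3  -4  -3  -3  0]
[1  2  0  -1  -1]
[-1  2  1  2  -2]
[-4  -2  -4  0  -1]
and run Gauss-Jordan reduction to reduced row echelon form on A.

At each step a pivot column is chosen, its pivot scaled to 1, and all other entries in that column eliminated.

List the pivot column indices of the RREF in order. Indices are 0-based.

[1] R0 /= -3  ⇒  (1, 4/3, 1, 1, 0)
     R1 -= 1·R0  ⇒  (0, 2/3, -1, -2, -1)
     R2 -= -1·R0  ⇒  (0, 10/3, 2, 3, -2)
     R3 -= -4·R0  ⇒  (0, 10/3, 0, 4, -1)
[2] R1 /= 2/3  ⇒  (0, 1, -3/2, -3, -3/2)
     R0 -= 4/3·R1  ⇒  (1, 0, 3, 5, 2)
     R2 -= 10/3·R1  ⇒  (0, 0, 7, 13, 3)
     R3 -= 10/3·R1  ⇒  (0, 0, 5, 14, 4)
[3] R2 /= 7  ⇒  (0, 0, 1, 13/7, 3/7)
     R0 -= 3·R2  ⇒  (1, 0, 0, -4/7, 5/7)
     R1 -= -3/2·R2  ⇒  (0, 1, 0, -3/14, -6/7)
     R3 -= 5·R2  ⇒  (0, 0, 0, 33/7, 13/7)
[4] R3 /= 33/7  ⇒  (0, 0, 0, 1, 13/33)
     R0 -= -4/7·R3  ⇒  (1, 0, 0, 0, 31/33)
     R1 -= -3/14·R3  ⇒  (0, 1, 0, 0, -17/22)
     R2 -= 13/7·R3  ⇒  (0, 0, 1, 0, -10/33)

pivot columns: 0, 1, 2, 3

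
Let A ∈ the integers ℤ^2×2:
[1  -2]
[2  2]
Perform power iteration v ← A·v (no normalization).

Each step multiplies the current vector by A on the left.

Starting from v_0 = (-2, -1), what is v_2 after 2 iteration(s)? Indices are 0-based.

v_2 = (12, -12)

v_0 = (-2, -1).
v_1 = A·v_0 = (0, -6).
v_2 = A·v_1 = (12, -12).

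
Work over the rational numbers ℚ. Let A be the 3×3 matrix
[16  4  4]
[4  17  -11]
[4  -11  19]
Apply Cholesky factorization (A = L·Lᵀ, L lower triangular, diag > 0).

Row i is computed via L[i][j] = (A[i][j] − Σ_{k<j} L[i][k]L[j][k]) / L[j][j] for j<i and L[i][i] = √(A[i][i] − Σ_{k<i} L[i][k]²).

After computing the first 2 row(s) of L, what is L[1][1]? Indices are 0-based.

L[1][1] = 4

Step 1: L[0][0] = √(16) = 4.
  L[1][0] = (4) / L[0][0] = 1.
Step 2: L[1][1] = √(16) = 4.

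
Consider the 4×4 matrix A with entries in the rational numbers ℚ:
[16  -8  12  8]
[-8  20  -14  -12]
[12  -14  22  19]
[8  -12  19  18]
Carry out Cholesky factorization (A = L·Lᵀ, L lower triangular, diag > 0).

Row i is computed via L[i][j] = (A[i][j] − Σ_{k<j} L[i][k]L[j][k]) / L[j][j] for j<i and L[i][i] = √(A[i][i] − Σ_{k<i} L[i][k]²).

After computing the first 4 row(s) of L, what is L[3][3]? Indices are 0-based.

Step 1: L[0][0] = √(16) = 4.
  L[1][0] = (-8) / L[0][0] = -2.
Step 2: L[1][1] = √(16) = 4.
  L[2][0] = (12) / L[0][0] = 3.
  L[2][1] = (-8) / L[1][1] = -2.
Step 3: L[2][2] = √(9) = 3.
  L[3][0] = (8) / L[0][0] = 2.
  L[3][1] = (-8) / L[1][1] = -2.
  L[3][2] = (9) / L[2][2] = 3.
Step 4: L[3][3] = √(1) = 1.

L[3][3] = 1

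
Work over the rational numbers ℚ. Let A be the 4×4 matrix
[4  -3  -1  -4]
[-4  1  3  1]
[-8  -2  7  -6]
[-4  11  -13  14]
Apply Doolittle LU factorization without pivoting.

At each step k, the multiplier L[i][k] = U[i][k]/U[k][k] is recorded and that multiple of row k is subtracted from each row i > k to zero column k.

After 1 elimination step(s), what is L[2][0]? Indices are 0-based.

[col 0] pivot 4
  R1 -= -1*R0 → (0, -2, 2, -3)  (L[1][0] := -1)
  R2 -= -2*R0 → (0, -8, 5, -14)  (L[2][0] := -2)
  R3 -= -1*R0 → (0, 8, -14, 10)  (L[3][0] := -1)

L[2][0] = -2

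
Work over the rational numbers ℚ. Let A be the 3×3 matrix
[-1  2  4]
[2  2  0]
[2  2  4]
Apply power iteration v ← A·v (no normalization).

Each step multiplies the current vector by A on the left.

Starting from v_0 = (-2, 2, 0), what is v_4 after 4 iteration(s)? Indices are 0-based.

v_0 = (-2, 2, 0).
v_1 = A·v_0 = (6, 0, 0).
v_2 = A·v_1 = (-6, 12, 12).
v_3 = A·v_2 = (78, 12, 60).
v_4 = A·v_3 = (186, 180, 420).

v_4 = (186, 180, 420)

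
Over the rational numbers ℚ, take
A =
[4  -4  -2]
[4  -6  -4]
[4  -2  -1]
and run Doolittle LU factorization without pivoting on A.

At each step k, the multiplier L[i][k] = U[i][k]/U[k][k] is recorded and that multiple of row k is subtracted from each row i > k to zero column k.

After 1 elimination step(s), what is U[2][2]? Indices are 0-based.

Step 1: pivot at (0,0) is 4.
  row1 ← row1 − (1)·row0  ⇒  L[1][0]=1, U row1=(0, -2, -2)
  row2 ← row2 − (1)·row0  ⇒  L[2][0]=1, U row2=(0, 2, 1)

U[2][2] = 1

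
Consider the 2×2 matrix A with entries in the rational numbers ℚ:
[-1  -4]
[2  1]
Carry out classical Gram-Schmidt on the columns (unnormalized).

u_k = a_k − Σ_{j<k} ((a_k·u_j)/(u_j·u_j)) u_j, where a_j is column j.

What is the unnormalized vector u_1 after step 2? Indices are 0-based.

u_1 = (-14/5, -7/5)

Step 1: u_0 = a_0 = (-1, 2).
Step 2: u_1 = a_1 − (6/5)·u_0 = (-14/5, -7/5).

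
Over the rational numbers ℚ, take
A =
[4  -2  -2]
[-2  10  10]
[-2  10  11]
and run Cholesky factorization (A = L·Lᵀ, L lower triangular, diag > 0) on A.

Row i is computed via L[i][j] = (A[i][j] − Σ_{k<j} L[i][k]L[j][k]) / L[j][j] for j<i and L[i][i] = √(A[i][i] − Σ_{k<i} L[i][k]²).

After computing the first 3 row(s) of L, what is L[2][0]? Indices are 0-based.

Step 1: L[0][0] = √(4) = 2.
  L[1][0] = (-2) / L[0][0] = -1.
Step 2: L[1][1] = √(9) = 3.
  L[2][0] = (-2) / L[0][0] = -1.
  L[2][1] = (9) / L[1][1] = 3.
Step 3: L[2][2] = √(1) = 1.

L[2][0] = -1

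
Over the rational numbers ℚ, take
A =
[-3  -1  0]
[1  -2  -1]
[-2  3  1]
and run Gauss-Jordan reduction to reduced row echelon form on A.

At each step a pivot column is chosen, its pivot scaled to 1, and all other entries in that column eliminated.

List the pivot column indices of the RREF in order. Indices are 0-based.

[1] R0 /= -3  ⇒  (1, 1/3, 0)
     R1 -= 1·R0  ⇒  (0, -7/3, -1)
     R2 -= -2·R0  ⇒  (0, 11/3, 1)
[2] R1 /= -7/3  ⇒  (0, 1, 3/7)
     R0 -= 1/3·R1  ⇒  (1, 0, -1/7)
     R2 -= 11/3·R1  ⇒  (0, 0, -4/7)
[3] R2 /= -4/7  ⇒  (0, 0, 1)
     R0 -= -1/7·R2  ⇒  (1, 0, 0)
     R1 -= 3/7·R2  ⇒  (0, 1, 0)

pivot columns: 0, 1, 2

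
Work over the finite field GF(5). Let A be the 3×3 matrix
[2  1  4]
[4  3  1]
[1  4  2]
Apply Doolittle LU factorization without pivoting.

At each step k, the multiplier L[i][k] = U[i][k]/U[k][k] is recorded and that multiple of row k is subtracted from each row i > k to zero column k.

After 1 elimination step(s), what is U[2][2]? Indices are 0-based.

U[2][2] = 0

[col 0] pivot 2
  R1 -= 2*R0 → (0, 1, 3)  (L[1][0] := 2)
  R2 -= 3*R0 → (0, 1, 0)  (L[2][0] := 3)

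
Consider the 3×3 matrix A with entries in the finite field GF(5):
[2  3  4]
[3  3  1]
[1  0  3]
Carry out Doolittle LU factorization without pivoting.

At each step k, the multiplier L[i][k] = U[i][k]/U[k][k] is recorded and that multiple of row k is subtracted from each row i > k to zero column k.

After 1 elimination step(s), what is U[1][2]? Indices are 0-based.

U[1][2] = 0

Step 1: pivot at (0,0) is 2.
  row1 ← row1 − (4)·row0  ⇒  L[1][0]=4, U row1=(0, 1, 0)
  row2 ← row2 − (3)·row0  ⇒  L[2][0]=3, U row2=(0, 1, 1)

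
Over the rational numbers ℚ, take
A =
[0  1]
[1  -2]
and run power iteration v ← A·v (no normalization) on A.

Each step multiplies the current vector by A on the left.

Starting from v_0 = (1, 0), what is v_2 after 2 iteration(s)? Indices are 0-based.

v_0 = (1, 0).
v_1 = A·v_0 = (0, 1).
v_2 = A·v_1 = (1, -2).

v_2 = (1, -2)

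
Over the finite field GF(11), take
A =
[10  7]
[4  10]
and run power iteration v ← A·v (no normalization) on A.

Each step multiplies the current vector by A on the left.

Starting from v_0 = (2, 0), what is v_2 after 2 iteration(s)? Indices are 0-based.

v_0 = (2, 0).
v_1 = A·v_0 = (9, 8).
v_2 = A·v_1 = (3, 6).

v_2 = (3, 6)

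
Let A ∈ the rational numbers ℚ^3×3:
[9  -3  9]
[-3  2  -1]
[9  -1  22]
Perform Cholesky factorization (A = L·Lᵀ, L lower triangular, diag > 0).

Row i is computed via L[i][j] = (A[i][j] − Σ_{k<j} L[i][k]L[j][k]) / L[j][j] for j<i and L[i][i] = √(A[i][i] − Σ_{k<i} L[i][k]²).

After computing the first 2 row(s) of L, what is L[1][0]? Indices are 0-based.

L[1][0] = -1

Step 1: L[0][0] = √(9) = 3.
  L[1][0] = (-3) / L[0][0] = -1.
Step 2: L[1][1] = √(1) = 1.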